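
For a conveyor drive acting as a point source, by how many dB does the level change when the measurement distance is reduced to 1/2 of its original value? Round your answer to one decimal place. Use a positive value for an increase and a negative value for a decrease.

Point-source spreading: ΔL = −20·log₁₀(r₂/r₁).
ΔL = −20·log₁₀(0.5) = +6.02 dB.

+6.0 dB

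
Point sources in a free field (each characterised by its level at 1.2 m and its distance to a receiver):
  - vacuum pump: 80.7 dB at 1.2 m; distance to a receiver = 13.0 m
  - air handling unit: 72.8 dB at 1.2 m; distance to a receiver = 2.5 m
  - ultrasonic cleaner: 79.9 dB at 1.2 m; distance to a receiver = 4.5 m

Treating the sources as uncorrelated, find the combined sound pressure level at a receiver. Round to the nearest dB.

Apply inverse-square spreading to bring every level to the receiver, then sum 10^(L/10).
vacuum pump: 80.7 − 20·log₁₀(13.0/1.2) = 80.7 − 20.70 = 60.00 dB.
air handling unit: 72.8 − 20·log₁₀(2.5/1.2) = 72.8 − 6.38 = 66.42 dB.
ultrasonic cleaner: 79.9 − 20·log₁₀(4.5/1.2) = 79.9 − 11.48 = 68.42 dB.
Σ 10^(L/10) = 1.234e+07 → L_total = 10·log₁₀(1.234e+07) = 70.91 dB.

71 dB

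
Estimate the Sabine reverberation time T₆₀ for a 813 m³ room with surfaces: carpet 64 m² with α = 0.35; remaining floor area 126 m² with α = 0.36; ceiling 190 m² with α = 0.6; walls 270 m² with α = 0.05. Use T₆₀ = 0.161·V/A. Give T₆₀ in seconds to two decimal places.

A = Σ Sᵢαᵢ = 64·0.35 + 126·0.36 + 190·0.6 + 270·0.05 = 195.26 m².
T₆₀ = 0.161·V/A = 0.161·813/195.26 = 0.670 s.

0.67 s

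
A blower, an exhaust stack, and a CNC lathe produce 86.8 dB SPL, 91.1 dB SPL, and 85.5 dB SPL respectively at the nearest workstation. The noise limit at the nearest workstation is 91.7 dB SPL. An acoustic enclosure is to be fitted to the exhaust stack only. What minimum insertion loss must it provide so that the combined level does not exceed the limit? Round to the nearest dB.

Fixed contribution from the other sources: Σ 10^(L/10) = 10^(86.8/10) + 10^(85.5/10) = 8.334e+08 (89.21 dB SPL).
The limit corresponds to 10^(91.7/10) = 1.479e+09; subtracting the fixed part leaves 6.457e+08 for the exhaust stack, i.e. 88.10 dB SPL.
So the exhaust stack must be reduced from 91.1 to 88.10 dB SPL: IL = 3.00 dB.

3 dB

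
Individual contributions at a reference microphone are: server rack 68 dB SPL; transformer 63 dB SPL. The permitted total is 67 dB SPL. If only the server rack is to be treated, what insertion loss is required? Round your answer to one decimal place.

Fixed contribution from the other source: Σ 10^(L/10) = 10^(63/10) = 1.995e+06 (63.00 dB SPL).
The limit corresponds to 10^(67/10) = 5.012e+06; subtracting the fixed part leaves 3.017e+06 for the server rack, i.e. 64.80 dB SPL.
Required insertion loss = 68 − 64.80 = 3.20 dB.

3.2 dB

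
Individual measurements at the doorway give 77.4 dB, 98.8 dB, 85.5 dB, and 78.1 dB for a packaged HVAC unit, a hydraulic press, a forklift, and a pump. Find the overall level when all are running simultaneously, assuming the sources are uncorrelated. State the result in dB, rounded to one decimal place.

99.1 dB

For uncorrelated sources the intensities add, so convert each level to linear form, sum, and take 10·log₁₀ of the total.
Σ 10^(L/10) = 10^(77.4/10) + 10^(98.8/10) + 10^(85.5/10) + 10^(78.1/10) = 8.060e+09.
L_total = 10·log₁₀(8.060e+09) = 99.06 dB.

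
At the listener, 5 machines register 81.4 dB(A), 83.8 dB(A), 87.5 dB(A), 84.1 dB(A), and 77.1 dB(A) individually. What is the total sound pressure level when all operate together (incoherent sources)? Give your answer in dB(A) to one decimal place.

91.0 dB(A)

Incoherent sources combine by intensity addition: L_total = 10·log₁₀(Σ 10^(L_i/10)).
Σ 10^(L/10) = 10^(81.4/10) + 10^(83.8/10) + 10^(87.5/10) + 10^(84.1/10) + 10^(77.1/10) = 1.249e+09.
L_total = 10·log₁₀(1.249e+09) = 90.96 dB(A).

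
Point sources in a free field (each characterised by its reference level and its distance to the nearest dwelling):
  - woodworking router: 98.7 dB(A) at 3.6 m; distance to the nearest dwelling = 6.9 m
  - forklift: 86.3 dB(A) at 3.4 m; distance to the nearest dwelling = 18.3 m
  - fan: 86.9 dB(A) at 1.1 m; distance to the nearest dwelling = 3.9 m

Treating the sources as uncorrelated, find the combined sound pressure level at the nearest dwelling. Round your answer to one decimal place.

93.2 dB(A)

Propagate each source to the receiver with L = L_ref − 20·log₁₀(r/r_ref), then add intensities.
woodworking router: 98.7 − 20·log₁₀(6.9/3.6) = 98.7 − 5.65 = 93.05 dB(A).
forklift: 86.3 − 20·log₁₀(18.3/3.4) = 86.3 − 14.62 = 71.68 dB(A).
fan: 86.9 − 20·log₁₀(3.9/1.1) = 86.9 − 10.99 = 75.91 dB(A).
Σ 10^(L/10) = 2.072e+09 → L_total = 10·log₁₀(2.072e+09) = 93.16 dB(A).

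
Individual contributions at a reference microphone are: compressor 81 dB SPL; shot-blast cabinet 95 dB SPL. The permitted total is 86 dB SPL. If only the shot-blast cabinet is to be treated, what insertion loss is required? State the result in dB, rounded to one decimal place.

10.7 dB

Everything except the shot-blast cabinet sums to 10^(81/10) = 1.259e+08 in linear terms, 81.00 dB SPL.
To meet 86 dB SPL overall, the treated shot-blast cabinet may contribute at most 10^(86/10) − 1.259e+08 = 2.722e+08, i.e. 84.35 dB SPL.
So the shot-blast cabinet must be reduced from 95 to 84.35 dB SPL: IL = 10.65 dB.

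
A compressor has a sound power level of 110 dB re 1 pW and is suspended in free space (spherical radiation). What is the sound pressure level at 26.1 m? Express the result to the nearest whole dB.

71 dB

L_p = L_w − 10·log₁₀(4π·r²) with r = 26.1 m.
4π·r² = 8560 m², 10·log₁₀ of that is 39.325 dB.
L_p = 110 − 39.325 = 70.68 dB.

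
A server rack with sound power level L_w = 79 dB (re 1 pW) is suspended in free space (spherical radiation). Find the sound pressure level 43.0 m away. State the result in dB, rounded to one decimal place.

Free-field spherical radiation: L_p = L_w − 10·log₁₀(4π·r²), r = 43.0 m.
4π·r² = 2.324e+04 m², 10·log₁₀ of that is 43.661 dB.
L_p = 79 − 43.661 = 35.34 dB.

35.3 dB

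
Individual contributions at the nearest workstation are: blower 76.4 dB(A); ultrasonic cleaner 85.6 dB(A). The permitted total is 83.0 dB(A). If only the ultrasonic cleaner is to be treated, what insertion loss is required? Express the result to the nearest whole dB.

Fixed contribution from the other source: Σ 10^(L/10) = 10^(76.4/10) = 4.365e+07 (76.40 dB(A)).
To meet 83.0 dB(A) overall, the treated ultrasonic cleaner may contribute at most 10^(83.0/10) − 4.365e+07 = 1.559e+08, i.e. 81.93 dB(A).
Required insertion loss = 85.6 − 81.93 = 3.67 dB.

4 dB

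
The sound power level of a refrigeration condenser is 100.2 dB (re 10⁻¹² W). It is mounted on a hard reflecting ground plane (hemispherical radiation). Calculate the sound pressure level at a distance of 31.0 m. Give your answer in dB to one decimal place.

Free-field hemispherical radiation: L_p = L_w − 10·log₁₀(2π·r²), r = 31.0 m.
2π·r² = 6038 m², 10·log₁₀ of that is 37.809 dB.
L_p = 100.2 − 37.809 = 62.39 dB.

62.4 dB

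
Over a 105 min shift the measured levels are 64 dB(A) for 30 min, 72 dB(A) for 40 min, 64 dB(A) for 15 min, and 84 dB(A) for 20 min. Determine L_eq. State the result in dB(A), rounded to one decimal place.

Weight each interval's intensity by its duration and average over T = 105 min:
Σ tᵢ·10^(Lᵢ/10) = 30·10^(64/10) + 40·10^(72/10) + 15·10^(64/10) + 20·10^(84/10) = 5.771e+09.
L_eq = 10·log₁₀(5.771e+09/105) = 77.40 dB(A).

77.4 dB(A)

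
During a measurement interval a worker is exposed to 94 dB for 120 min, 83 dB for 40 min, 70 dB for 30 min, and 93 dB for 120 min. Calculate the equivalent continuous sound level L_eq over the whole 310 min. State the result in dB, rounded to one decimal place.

Weight each interval's intensity by its duration and average over T = 310 min:
Σ tᵢ·10^(Lᵢ/10) = 120·10^(94/10) + 40·10^(83/10) + 30·10^(70/10) + 120·10^(93/10) = 5.491e+11.
L_eq = 10·log₁₀(5.491e+11/310) = 92.48 dB.

92.5 dB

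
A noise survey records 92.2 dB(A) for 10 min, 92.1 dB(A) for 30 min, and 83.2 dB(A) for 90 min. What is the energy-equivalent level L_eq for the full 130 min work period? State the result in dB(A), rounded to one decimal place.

88.1 dB(A)

The energy average is taken in the linear domain: L_eq = 10·log₁₀[(Σ tᵢ·10^(Lᵢ/10))/T], T = 130 min.
Σ tᵢ·10^(Lᵢ/10) = 10·10^(92.2/10) + 30·10^(92.1/10) + 90·10^(83.2/10) = 8.405e+10.
L_eq = 10·log₁₀(8.405e+10/130) = 88.11 dB(A).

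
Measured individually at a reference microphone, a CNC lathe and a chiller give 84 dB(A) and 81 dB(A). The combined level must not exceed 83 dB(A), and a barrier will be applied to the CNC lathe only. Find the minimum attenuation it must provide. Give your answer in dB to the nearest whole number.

The untreated sources together contribute 10^(81/10) = 1.259e+08, i.e. 81.00 dB(A).
To meet 83 dB(A) overall, the treated CNC lathe may contribute at most 10^(83/10) − 1.259e+08 = 7.363e+07, i.e. 78.67 dB(A).
So the CNC lathe must be reduced from 84 to 78.67 dB(A): IL = 5.33 dB.

5 dB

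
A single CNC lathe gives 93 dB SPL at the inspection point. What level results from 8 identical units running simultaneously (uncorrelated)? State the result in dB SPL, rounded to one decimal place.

N identical incoherent sources raise the level by 10·log₁₀ N.
L_total = 93 + 10·log₁₀(8) = 93 + 9.031 = 102.03 dB SPL.

102.0 dB SPL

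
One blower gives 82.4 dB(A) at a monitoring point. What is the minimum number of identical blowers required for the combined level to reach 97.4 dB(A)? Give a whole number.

Need L₁ + 10·log₁₀ N ≥ 97.4, i.e. log₁₀ N ≥ 1.50.
N ≥ 10^(15.0/10) = 31.623, so N = 32.

32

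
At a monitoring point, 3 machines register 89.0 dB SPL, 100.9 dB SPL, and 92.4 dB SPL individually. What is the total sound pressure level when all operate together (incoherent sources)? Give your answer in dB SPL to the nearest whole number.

102 dB SPL

Incoherent sources combine by intensity addition: L_total = 10·log₁₀(Σ 10^(L_i/10)).
Σ 10^(L/10) = 10^(89.0/10) + 10^(100.9/10) + 10^(92.4/10) = 1.483e+10.
L_total = 10·log₁₀(1.483e+10) = 101.71 dB SPL.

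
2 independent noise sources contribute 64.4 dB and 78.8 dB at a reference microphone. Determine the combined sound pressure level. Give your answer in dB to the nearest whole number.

79 dB

For uncorrelated sources the intensities add, so convert each level to linear form, sum, and take 10·log₁₀ of the total.
Σ 10^(L/10) = 10^(64.4/10) + 10^(78.8/10) = 7.861e+07.
L_total = 10·log₁₀(7.861e+07) = 78.95 dB.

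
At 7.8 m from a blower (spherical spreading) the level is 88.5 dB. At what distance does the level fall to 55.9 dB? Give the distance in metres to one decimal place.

332.7 m

Point-source spreading drops the level by 20·log₁₀(r₂/r₁); inverting, r₂/r₁ = 10^(ΔL/20).
r₂ = 7.8·10^((88.5−55.9)/20) = 7.8·10^(32.6/20) = 332.73 m.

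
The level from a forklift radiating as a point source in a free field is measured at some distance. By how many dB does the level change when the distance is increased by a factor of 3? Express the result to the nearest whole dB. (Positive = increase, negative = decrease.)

-10 dB

A point source loses 6 dB per doubling of distance; generally ΔL = −20·log₁₀(r₂/r₁).
ΔL = −20·log₁₀(3) = -9.54 dB.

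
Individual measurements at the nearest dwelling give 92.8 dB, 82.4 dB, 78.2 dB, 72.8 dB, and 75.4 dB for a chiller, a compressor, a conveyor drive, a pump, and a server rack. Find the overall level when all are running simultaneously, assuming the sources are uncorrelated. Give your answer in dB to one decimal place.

93.4 dB

Incoherent sources combine by intensity addition: L_total = 10·log₁₀(Σ 10^(L_i/10)).
Σ 10^(L/10) = 10^(92.8/10) + 10^(82.4/10) + 10^(78.2/10) + 10^(72.8/10) + 10^(75.4/10) = 2.199e+09.
L_total = 10·log₁₀(2.199e+09) = 93.42 dB.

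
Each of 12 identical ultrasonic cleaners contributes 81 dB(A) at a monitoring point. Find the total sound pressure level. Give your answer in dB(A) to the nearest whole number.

92 dB(A)

With 12 equal, uncorrelated contributions the intensity is 12× that of one unit, giving a rise of 10·log₁₀ 12.
L_total = 81 + 10·log₁₀(12) = 81 + 10.792 = 91.79 dB(A).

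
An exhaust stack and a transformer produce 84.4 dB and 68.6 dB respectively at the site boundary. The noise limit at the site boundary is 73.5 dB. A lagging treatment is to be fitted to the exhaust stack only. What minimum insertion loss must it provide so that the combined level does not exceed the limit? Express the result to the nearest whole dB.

Fixed contribution from the other source: Σ 10^(L/10) = 10^(68.6/10) = 7.244e+06 (68.60 dB).
To meet 73.5 dB overall, the treated exhaust stack may contribute at most 10^(73.5/10) − 7.244e+06 = 1.514e+07, i.e. 71.80 dB.
So the exhaust stack must be reduced from 84.4 to 71.80 dB: IL = 12.60 dB.

13 dB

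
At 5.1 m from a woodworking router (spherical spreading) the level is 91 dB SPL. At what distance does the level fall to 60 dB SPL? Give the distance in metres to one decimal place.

181.0 m

The 31.0 dB drop corresponds to a distance ratio of 10^(31.0/20) for a point source.
r₂ = 5.1·10^((91−60)/20) = 5.1·10^(31.0/20) = 180.95 m.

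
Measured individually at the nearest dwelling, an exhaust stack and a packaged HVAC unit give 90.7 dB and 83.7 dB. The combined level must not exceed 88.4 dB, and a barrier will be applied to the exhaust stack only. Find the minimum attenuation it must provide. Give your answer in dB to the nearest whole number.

4 dB

Everything except the exhaust stack sums to 10^(83.7/10) = 2.344e+08 in linear terms, 83.70 dB.
To meet 88.4 dB overall, the treated exhaust stack may contribute at most 10^(88.4/10) − 2.344e+08 = 4.574e+08, i.e. 86.60 dB.
Required insertion loss = 90.7 − 86.60 = 4.10 dB.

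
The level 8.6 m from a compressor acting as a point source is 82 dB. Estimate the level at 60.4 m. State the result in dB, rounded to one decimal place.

65.1 dB

Spherical spreading from a point source gives a 20·log₁₀(r₂/r₁) drop.
L₂ = 82 − 20·log₁₀(60.4/8.6) = 82 − 16.931 = 65.07 dB.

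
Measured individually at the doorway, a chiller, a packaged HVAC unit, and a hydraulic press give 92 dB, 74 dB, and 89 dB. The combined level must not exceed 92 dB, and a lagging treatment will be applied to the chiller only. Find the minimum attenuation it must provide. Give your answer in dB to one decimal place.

Fixed contribution from the other sources: Σ 10^(L/10) = 10^(74/10) + 10^(89/10) = 8.194e+08 (89.14 dB).
The limit corresponds to 10^(92/10) = 1.585e+09; subtracting the fixed part leaves 7.654e+08 for the chiller, i.e. 88.84 dB.
Required insertion loss = 92 − 88.84 = 3.16 dB.

3.2 dB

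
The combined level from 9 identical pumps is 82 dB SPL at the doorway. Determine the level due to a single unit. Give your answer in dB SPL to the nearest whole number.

72 dB SPL

For N identical incoherent sources L_total = L₁ + 10·log₁₀ N, so L₁ = 82 − 10·log₁₀(9) = 82 − 9.542.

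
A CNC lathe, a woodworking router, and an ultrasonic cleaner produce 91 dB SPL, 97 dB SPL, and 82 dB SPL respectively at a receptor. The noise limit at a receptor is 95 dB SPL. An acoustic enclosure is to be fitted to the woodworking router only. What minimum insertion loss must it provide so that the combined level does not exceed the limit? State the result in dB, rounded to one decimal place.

4.6 dB

The untreated sources together contribute 10^(91/10) + 10^(82/10) = 1.417e+09, i.e. 91.51 dB SPL.
To meet 95 dB SPL overall, the treated woodworking router may contribute at most 10^(95/10) − 1.417e+09 = 1.745e+09, i.e. 92.42 dB SPL.
So the woodworking router must be reduced from 97 to 92.42 dB SPL: IL = 4.58 dB.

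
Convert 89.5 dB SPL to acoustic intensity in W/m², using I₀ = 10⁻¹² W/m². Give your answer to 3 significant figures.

0.000891 W/m²

L = 10·log₁₀(I/I₀) ⇒ I = I₀·10^(L/10) = 10⁻¹² × 10^8.95.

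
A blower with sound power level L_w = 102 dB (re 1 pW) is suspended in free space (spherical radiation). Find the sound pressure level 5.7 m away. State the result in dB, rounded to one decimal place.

75.9 dB

L_p = L_w − 10·log₁₀(4π·r²) with r = 5.7 m.
4π·r² = 408.3 m², 10·log₁₀ of that is 26.110 dB.
L_p = 102 − 26.110 = 75.89 dB.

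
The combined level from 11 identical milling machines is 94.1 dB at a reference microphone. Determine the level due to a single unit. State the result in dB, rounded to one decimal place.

11 equal contributions raise the level by 10·log₁₀ 11 = 10.414 dB, so each unit alone gives 94.1 − 10.414.

83.7 dB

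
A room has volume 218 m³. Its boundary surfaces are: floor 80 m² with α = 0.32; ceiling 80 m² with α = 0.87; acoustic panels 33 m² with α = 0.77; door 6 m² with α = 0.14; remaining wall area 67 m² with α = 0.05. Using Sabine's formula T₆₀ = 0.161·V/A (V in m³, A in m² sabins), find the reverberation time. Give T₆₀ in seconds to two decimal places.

Summing Sᵢαᵢ: 80·0.32 + 80·0.87 + 33·0.77 + 6·0.14 + 67·0.05 = 124.80 m².
T₆₀ = 0.161 × 218 / 124.80 = 0.281 s.

0.28 s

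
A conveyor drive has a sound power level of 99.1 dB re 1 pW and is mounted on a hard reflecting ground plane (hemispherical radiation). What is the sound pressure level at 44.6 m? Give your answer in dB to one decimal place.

Free-field hemispherical radiation: L_p = L_w − 10·log₁₀(2π·r²), r = 44.6 m.
2π·r² = 1.25e+04 m², 10·log₁₀ of that is 40.968 dB.
L_p = 99.1 − 40.968 = 58.13 dB.

58.1 dB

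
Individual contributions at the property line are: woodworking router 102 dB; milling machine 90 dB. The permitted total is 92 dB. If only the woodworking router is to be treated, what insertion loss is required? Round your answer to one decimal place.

14.3 dB

Everything except the woodworking router sums to 10^(90/10) = 1.000e+09 in linear terms, 90.00 dB.
The limit corresponds to 10^(92/10) = 1.585e+09; subtracting the fixed part leaves 5.849e+08 for the woodworking router, i.e. 87.67 dB.
So the woodworking router must be reduced from 102 to 87.67 dB: IL = 14.33 dB.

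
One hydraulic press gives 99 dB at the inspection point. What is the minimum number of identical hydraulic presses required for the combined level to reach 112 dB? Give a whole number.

20

The shortfall is 112 − 99 = 13.0 dB, and N units add 10·log₁₀ N, so need 10·log₁₀ N ≥ 13.0.
N ≥ 10^(13.0/10) = 19.953, so N = 20.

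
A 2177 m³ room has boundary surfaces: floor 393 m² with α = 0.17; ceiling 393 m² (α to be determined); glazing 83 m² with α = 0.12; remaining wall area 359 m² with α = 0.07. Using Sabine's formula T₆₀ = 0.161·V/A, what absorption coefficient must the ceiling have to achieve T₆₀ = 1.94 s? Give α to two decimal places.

0.20

From T₆₀ = 0.161·V/A, the target T₆₀ = 1.94 s needs A = 0.161·2177/1.94 = 180.67 m².
Absorption from the other surfaces = 393·0.17 + 83·0.12 + 359·0.07 = 101.90 m², so the ceiling must supply 78.77 m² over 393 m².
α = 78.77/393 = 0.200.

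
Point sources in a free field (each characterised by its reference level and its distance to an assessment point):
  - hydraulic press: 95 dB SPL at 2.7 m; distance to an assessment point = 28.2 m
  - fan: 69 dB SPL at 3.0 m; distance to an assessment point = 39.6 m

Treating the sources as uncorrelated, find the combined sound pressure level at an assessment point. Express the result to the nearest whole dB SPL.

75 dB SPL

Apply inverse-square spreading to bring every level to the receiver, then sum 10^(L/10).
hydraulic press: 95 − 20·log₁₀(28.2/2.7) = 95 − 20.38 = 74.62 dB SPL.
fan: 69 − 20·log₁₀(39.6/3.0) = 69 − 22.41 = 46.59 dB SPL.
Σ 10^(L/10) = 2.903e+07 → L_total = 10·log₁₀(2.903e+07) = 74.63 dB SPL.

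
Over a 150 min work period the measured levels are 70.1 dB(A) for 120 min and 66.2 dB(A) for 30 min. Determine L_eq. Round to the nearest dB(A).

The energy average is taken in the linear domain: L_eq = 10·log₁₀[(Σ tᵢ·10^(Lᵢ/10))/T], T = 150 min.
Σ tᵢ·10^(Lᵢ/10) = 120·10^(70.1/10) + 30·10^(66.2/10) = 1.353e+09.
L_eq = 10·log₁₀(1.353e+09/150) = 69.55 dB(A).

70 dB(A)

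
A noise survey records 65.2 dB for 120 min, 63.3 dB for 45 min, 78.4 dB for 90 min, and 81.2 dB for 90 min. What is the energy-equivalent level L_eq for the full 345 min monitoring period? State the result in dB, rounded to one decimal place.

The energy average is taken in the linear domain: L_eq = 10·log₁₀[(Σ tᵢ·10^(Lᵢ/10))/T], T = 345 min.
Σ tᵢ·10^(Lᵢ/10) = 120·10^(65.2/10) + 45·10^(63.3/10) + 90·10^(78.4/10) + 90·10^(81.2/10) = 1.858e+10.
L_eq = 10·log₁₀(1.858e+10/345) = 77.31 dB.

77.3 dB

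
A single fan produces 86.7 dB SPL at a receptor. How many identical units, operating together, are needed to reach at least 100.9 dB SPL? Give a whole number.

N identical sources give L₁ + 10·log₁₀ N, so require 10·log₁₀ N ≥ 100.9 − 86.7 = 14.2 dB.
N ≥ 10^(14.2/10) = 26.303, so N = 27.

27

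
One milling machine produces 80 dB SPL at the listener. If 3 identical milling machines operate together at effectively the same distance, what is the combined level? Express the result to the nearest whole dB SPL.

With 3 equal, uncorrelated contributions the intensity is 3× that of one unit, giving a rise of 10·log₁₀ 3.
L_total = 80 + 10·log₁₀(3) = 80 + 4.771 = 84.77 dB SPL.

85 dB SPL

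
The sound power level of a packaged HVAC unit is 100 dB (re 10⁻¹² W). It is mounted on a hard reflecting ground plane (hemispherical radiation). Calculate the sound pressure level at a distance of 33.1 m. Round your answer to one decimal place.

The power spreads over a hemisphere of area 2π·r², so L_p = L_w − 10·log₁₀(2π·r²).
2π·r² = 6884 m², 10·log₁₀ of that is 38.378 dB.
L_p = 100 − 38.378 = 61.62 dB.

61.6 dB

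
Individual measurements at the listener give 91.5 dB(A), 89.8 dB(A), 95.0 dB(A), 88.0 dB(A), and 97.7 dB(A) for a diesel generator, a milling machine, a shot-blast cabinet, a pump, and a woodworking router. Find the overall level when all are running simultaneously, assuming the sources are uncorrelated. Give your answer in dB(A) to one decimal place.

100.8 dB(A)

Incoherent sources combine by intensity addition: L_total = 10·log₁₀(Σ 10^(L_i/10)).
Σ 10^(L/10) = 10^(91.5/10) + 10^(89.8/10) + 10^(95.0/10) + 10^(88.0/10) + 10^(97.7/10) = 1.205e+10.
L_total = 10·log₁₀(1.205e+10) = 100.81 dB(A).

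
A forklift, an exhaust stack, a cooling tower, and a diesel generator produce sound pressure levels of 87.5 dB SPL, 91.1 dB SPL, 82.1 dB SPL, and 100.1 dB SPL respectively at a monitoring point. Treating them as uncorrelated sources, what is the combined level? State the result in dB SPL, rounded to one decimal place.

For uncorrelated sources the intensities add, so convert each level to linear form, sum, and take 10·log₁₀ of the total.
Σ 10^(L/10) = 10^(87.5/10) + 10^(91.1/10) + 10^(82.1/10) + 10^(100.1/10) = 1.225e+10.
L_total = 10·log₁₀(1.225e+10) = 100.88 dB SPL.

100.9 dB SPL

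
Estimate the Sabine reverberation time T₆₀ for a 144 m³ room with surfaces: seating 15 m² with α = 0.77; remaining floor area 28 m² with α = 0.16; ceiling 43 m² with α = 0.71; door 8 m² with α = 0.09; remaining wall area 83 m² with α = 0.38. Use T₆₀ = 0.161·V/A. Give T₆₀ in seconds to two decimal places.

Total absorption A = 15·0.77 + 28·0.16 + 43·0.71 + 8·0.09 + 83·0.38 = 78.82 m² sabins.
T₆₀ = 0.161·V/A = 0.161·144/78.82 = 0.294 s.

0.29 s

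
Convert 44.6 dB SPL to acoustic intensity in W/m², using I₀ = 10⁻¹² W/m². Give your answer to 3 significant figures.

2.88e-08 W/m²

L = 10·log₁₀(I/I₀) ⇒ I = I₀·10^(L/10) = 10⁻¹² × 10^4.46.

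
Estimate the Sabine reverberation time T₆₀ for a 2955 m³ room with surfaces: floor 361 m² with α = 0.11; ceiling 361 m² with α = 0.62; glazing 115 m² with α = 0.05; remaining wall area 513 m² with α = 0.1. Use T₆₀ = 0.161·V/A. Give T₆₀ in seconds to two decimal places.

Summing Sᵢαᵢ: 361·0.11 + 361·0.62 + 115·0.05 + 513·0.1 = 320.58 m².
T₆₀ = 0.161 × 2955 / 320.58 = 1.484 s.

1.48 s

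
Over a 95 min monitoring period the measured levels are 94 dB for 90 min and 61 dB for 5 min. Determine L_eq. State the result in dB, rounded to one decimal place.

93.8 dB

L_eq = 10·log₁₀[(1/T)·Σ tᵢ·10^(Lᵢ/10)] with T = 95 min.
Σ tᵢ·10^(Lᵢ/10) = 90·10^(94/10) + 5·10^(61/10) = 2.261e+11.
L_eq = 10·log₁₀(2.261e+11/95) = 93.77 dB.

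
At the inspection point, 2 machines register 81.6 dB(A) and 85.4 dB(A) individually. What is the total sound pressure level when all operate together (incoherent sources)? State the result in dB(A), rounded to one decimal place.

86.9 dB(A)

Incoherent sources combine by intensity addition: L_total = 10·log₁₀(Σ 10^(L_i/10)).
Σ 10^(L/10) = 10^(81.6/10) + 10^(85.4/10) = 4.913e+08.
L_total = 10·log₁₀(4.913e+08) = 86.91 dB(A).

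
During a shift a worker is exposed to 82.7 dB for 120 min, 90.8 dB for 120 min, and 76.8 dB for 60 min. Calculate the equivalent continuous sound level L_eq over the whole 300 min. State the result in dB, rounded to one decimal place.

Weight each interval's intensity by its duration and average over T = 300 min:
Σ tᵢ·10^(Lᵢ/10) = 120·10^(82.7/10) + 120·10^(90.8/10) + 60·10^(76.8/10) = 1.695e+11.
L_eq = 10·log₁₀(1.695e+11/300) = 87.52 dB.

87.5 dB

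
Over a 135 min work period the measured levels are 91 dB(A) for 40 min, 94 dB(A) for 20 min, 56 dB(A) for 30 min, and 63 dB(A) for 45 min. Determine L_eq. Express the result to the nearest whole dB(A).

89 dB(A)

The energy average is taken in the linear domain: L_eq = 10·log₁₀[(Σ tᵢ·10^(Lᵢ/10))/T], T = 135 min.
Σ tᵢ·10^(Lᵢ/10) = 40·10^(91/10) + 20·10^(94/10) + 30·10^(56/10) + 45·10^(63/10) = 1.007e+11.
L_eq = 10·log₁₀(1.007e+11/135) = 88.73 dB(A).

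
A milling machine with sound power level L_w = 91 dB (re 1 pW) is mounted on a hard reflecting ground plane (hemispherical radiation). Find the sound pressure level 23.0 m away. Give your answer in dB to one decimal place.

The power spreads over a hemisphere of area 2π·r², so L_p = L_w − 10·log₁₀(2π·r²).
2π·r² = 3324 m², 10·log₁₀ of that is 35.216 dB.
L_p = 91 − 35.216 = 55.78 dB.

55.8 dB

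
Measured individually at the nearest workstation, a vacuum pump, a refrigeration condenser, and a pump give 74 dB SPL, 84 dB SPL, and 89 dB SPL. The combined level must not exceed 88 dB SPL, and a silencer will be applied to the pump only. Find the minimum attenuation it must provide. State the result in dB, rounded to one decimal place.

Everything except the pump sums to 10^(74/10) + 10^(84/10) = 2.763e+08 in linear terms, 84.41 dB SPL.
The limit corresponds to 10^(88/10) = 6.310e+08; subtracting the fixed part leaves 3.546e+08 for the pump, i.e. 85.50 dB SPL.
So the pump must be reduced from 89 to 85.50 dB SPL: IL = 3.50 dB.

3.5 dB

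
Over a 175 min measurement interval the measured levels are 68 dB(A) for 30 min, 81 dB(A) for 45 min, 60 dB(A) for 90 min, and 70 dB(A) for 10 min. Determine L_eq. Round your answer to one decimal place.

The energy average is taken in the linear domain: L_eq = 10·log₁₀[(Σ tᵢ·10^(Lᵢ/10))/T], T = 175 min.
Σ tᵢ·10^(Lᵢ/10) = 30·10^(68/10) + 45·10^(81/10) + 90·10^(60/10) + 10·10^(70/10) = 6.044e+09.
L_eq = 10·log₁₀(6.044e+09/175) = 75.38 dB(A).

75.4 dB(A)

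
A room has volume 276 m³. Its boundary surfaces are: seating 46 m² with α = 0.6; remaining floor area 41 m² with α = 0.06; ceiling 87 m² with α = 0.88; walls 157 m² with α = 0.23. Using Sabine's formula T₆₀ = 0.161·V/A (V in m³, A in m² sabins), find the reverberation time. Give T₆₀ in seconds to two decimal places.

Summing Sᵢαᵢ: 46·0.6 + 41·0.06 + 87·0.88 + 157·0.23 = 142.73 m².
T₆₀ = 0.161·V/A = 0.161·276/142.73 = 0.311 s.

0.31 s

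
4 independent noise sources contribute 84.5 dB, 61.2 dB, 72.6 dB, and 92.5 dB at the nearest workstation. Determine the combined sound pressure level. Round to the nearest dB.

93 dB

For uncorrelated sources the intensities add, so convert each level to linear form, sum, and take 10·log₁₀ of the total.
Σ 10^(L/10) = 10^(84.5/10) + 10^(61.2/10) + 10^(72.6/10) + 10^(92.5/10) = 2.080e+09.
L_total = 10·log₁₀(2.080e+09) = 93.18 dB.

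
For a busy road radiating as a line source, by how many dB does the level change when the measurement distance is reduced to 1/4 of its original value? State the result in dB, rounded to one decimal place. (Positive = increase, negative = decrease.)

Line-source spreading: ΔL = −10·log₁₀(r₂/r₁).
ΔL = −10·log₁₀(0.25) = +6.02 dB.

+6.0 dB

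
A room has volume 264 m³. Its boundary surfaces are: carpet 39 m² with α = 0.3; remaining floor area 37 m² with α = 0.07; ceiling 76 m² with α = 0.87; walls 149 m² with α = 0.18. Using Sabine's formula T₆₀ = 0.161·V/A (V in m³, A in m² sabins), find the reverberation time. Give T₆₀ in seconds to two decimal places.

0.40 s

A = Σ Sᵢαᵢ = 39·0.3 + 37·0.07 + 76·0.87 + 149·0.18 = 107.23 m².
T₆₀ = 0.161·V/A = 0.161·264/107.23 = 0.396 s.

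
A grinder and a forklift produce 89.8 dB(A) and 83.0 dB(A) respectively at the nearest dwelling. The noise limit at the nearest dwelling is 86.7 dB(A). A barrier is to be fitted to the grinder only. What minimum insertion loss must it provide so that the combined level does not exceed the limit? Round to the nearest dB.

6 dB

Fixed contribution from the other source: Σ 10^(L/10) = 10^(83.0/10) = 1.995e+08 (83.00 dB(A)).
To meet 86.7 dB(A) overall, the treated grinder may contribute at most 10^(86.7/10) − 1.995e+08 = 2.682e+08, i.e. 84.28 dB(A).
So the grinder must be reduced from 89.8 to 84.28 dB(A): IL = 5.52 dB.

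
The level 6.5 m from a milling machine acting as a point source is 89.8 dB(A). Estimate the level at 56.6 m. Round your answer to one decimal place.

71.0 dB(A)

Point-source attenuation: ΔL = 20·log₁₀(r₂/r₁) = 20·log₁₀(56.6/6.5) = 18.798 dB.
L₂ = 89.8 − 20·log₁₀(56.6/6.5) = 89.8 − 18.798 = 71.00 dB(A).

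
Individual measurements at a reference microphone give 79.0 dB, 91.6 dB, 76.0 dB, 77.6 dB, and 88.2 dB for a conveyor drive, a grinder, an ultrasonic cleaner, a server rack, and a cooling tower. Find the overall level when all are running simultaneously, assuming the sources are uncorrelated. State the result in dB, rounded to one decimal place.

93.6 dB

For uncorrelated sources the intensities add, so convert each level to linear form, sum, and take 10·log₁₀ of the total.
Σ 10^(L/10) = 10^(79.0/10) + 10^(91.6/10) + 10^(76.0/10) + 10^(77.6/10) + 10^(88.2/10) = 2.283e+09.
L_total = 10·log₁₀(2.283e+09) = 93.58 dB.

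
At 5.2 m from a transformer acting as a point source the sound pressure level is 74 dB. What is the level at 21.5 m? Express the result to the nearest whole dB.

Point-source attenuation: ΔL = 20·log₁₀(r₂/r₁) = 20·log₁₀(21.5/5.2) = 12.329 dB.
L₂ = 74 − 20·log₁₀(21.5/5.2) = 74 − 12.329 = 61.67 dB.

62 dB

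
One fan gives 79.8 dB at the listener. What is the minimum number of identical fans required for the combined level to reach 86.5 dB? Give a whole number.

The shortfall is 86.5 − 79.8 = 6.7 dB, and N units add 10·log₁₀ N, so need 10·log₁₀ N ≥ 6.7.
N ≥ 10^(6.7/10) = 4.677, so N = 5.

5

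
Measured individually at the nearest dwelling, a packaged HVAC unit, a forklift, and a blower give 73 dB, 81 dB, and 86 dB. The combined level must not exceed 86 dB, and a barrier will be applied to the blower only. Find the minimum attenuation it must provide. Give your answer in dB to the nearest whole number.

Fixed contribution from the other sources: Σ 10^(L/10) = 10^(73/10) + 10^(81/10) = 1.458e+08 (81.64 dB).
To meet 86 dB overall, the treated blower may contribute at most 10^(86/10) − 1.458e+08 = 2.523e+08, i.e. 84.02 dB.
So the blower must be reduced from 86 to 84.02 dB: IL = 1.98 dB.

2 dB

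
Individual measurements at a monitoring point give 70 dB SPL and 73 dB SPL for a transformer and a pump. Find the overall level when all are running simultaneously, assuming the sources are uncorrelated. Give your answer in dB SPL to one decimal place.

74.8 dB SPL

Incoherent sources combine by intensity addition: L_total = 10·log₁₀(Σ 10^(L_i/10)).
Σ 10^(L/10) = 10^(70/10) + 10^(73/10) = 2.995e+07.
L_total = 10·log₁₀(2.995e+07) = 74.76 dB SPL.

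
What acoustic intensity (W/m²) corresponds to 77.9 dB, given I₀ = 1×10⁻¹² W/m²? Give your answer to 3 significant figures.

I/I₀ = 10^(77.9/10) = 6.166e+07, so I = 6.166e+07 × 10⁻¹² W/m².

6.17e-05 W/m²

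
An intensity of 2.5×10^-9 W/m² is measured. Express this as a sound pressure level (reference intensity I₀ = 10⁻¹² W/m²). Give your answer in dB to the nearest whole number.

34 dB

I/I₀ = 2.5×10^-9/10⁻¹² = 2.5×10^3, and L = 10·log₁₀(I/I₀).
L = 10·(0.3979 + 3) = 33.98 dB.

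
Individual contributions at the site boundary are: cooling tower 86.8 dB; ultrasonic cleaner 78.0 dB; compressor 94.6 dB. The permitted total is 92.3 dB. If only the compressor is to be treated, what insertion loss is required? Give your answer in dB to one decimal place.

The untreated sources together contribute 10^(86.8/10) + 10^(78.0/10) = 5.417e+08, i.e. 87.34 dB.
The limit corresponds to 10^(92.3/10) = 1.698e+09; subtracting the fixed part leaves 1.157e+09 for the compressor, i.e. 90.63 dB.
Required insertion loss = 94.6 − 90.63 = 3.97 dB.

4.0 dB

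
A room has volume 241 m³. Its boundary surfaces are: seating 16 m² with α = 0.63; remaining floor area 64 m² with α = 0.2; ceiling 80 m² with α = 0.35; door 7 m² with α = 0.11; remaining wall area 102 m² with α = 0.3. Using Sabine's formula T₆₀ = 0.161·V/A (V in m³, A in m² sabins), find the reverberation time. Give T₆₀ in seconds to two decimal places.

A = Σ Sᵢαᵢ = 16·0.63 + 64·0.2 + 80·0.35 + 7·0.11 + 102·0.3 = 82.25 m².
T₆₀ = 0.161·V/A = 0.161·241/82.25 = 0.472 s.

0.47 s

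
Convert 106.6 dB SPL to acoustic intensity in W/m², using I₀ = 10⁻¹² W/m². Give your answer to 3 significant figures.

0.0457 W/m²

I/I₀ = 10^(106.6/10) = 4.571e+10, so I = 4.571e+10 × 10⁻¹² W/m².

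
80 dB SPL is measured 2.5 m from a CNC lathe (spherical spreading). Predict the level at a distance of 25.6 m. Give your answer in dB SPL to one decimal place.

59.8 dB SPL

For a point source, L₂ = L₁ − 20·log₁₀(r₂/r₁).
L₂ = 80 − 20·log₁₀(25.6/2.5) = 80 − 20.206 = 59.79 dB SPL.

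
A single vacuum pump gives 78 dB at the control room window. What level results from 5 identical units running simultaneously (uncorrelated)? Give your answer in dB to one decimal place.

85.0 dB

With 5 equal, uncorrelated contributions the intensity is 5× that of one unit, giving a rise of 10·log₁₀ 5.
L_total = 78 + 10·log₁₀(5) = 78 + 6.990 = 84.99 dB.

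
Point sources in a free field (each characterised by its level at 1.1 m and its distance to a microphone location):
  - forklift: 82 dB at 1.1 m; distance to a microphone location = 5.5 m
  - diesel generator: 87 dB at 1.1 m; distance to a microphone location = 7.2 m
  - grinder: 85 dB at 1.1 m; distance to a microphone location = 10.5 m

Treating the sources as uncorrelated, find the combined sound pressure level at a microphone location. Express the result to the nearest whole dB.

73 dB

Apply inverse-square spreading to bring every level to the receiver, then sum 10^(L/10).
forklift: 82 − 20·log₁₀(5.5/1.1) = 82 − 13.98 = 68.02 dB.
diesel generator: 87 − 20·log₁₀(7.2/1.1) = 87 − 16.32 = 70.68 dB.
grinder: 85 − 20·log₁₀(10.5/1.1) = 85 − 19.60 = 65.40 dB.
Σ 10^(L/10) = 2.151e+07 → L_total = 10·log₁₀(2.151e+07) = 73.33 dB.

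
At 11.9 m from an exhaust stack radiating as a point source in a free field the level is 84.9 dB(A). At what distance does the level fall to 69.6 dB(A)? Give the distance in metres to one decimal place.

69.3 m

For a point source L₁ − L₂ = 20·log₁₀(r₂/r₁), so r₂ = r₁·10^((L₁−L₂)/20).
r₂ = 11.9·10^((84.9−69.6)/20) = 11.9·10^(15.3/20) = 69.27 m.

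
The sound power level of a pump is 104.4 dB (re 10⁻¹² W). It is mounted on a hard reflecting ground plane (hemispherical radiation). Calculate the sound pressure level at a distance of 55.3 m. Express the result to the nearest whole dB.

62 dB

The power spreads over a hemisphere of area 2π·r², so L_p = L_w − 10·log₁₀(2π·r²).
2π·r² = 1.921e+04 m², 10·log₁₀ of that is 42.836 dB.
L_p = 104.4 − 42.836 = 61.56 dB.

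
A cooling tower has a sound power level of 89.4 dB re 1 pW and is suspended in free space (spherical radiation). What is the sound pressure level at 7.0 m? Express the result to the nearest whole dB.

Free-field spherical radiation: L_p = L_w − 10·log₁₀(4π·r²), r = 7.0 m.
4π·r² = 615.8 m², 10·log₁₀ of that is 27.894 dB.
L_p = 89.4 − 27.894 = 61.51 dB.

62 dB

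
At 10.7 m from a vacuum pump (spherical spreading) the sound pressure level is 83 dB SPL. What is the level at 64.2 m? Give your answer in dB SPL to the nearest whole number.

67 dB SPL

Point-source attenuation: ΔL = 20·log₁₀(r₂/r₁) = 20·log₁₀(64.2/10.7) = 15.563 dB.
L₂ = 83 − 20·log₁₀(64.2/10.7) = 83 − 15.563 = 67.44 dB SPL.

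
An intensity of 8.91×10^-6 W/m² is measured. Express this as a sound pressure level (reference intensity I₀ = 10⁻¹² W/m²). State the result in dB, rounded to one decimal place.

Dividing by I₀ shifts the exponent by 12: I/I₀ = 8.91×10^6.
L = 10·(0.9499 + 6) = 69.50 dB.

69.5 dB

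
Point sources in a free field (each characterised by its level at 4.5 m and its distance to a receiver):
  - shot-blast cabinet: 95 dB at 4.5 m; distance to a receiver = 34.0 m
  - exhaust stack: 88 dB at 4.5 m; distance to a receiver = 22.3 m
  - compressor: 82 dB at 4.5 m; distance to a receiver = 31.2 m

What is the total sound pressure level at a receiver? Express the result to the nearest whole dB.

Apply inverse-square spreading to bring every level to the receiver, then sum 10^(L/10).
shot-blast cabinet: 95 − 20·log₁₀(34.0/4.5) = 95 − 17.57 = 77.43 dB.
exhaust stack: 88 − 20·log₁₀(22.3/4.5) = 88 − 13.90 = 74.10 dB.
compressor: 82 − 20·log₁₀(31.2/4.5) = 82 − 16.82 = 65.18 dB.
Σ 10^(L/10) = 8.438e+07 → L_total = 10·log₁₀(8.438e+07) = 79.26 dB.

79 dB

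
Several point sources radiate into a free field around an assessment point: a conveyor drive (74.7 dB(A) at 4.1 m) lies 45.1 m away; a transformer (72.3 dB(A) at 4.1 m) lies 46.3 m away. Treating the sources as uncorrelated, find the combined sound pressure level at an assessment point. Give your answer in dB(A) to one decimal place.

Propagate each source to the receiver with L = L_ref − 20·log₁₀(r/r_ref), then add intensities.
conveyor drive: 74.7 − 20·log₁₀(45.1/4.1) = 74.7 − 20.83 = 53.87 dB(A).
transformer: 72.3 − 20·log₁₀(46.3/4.1) = 72.3 − 21.06 = 51.24 dB(A).
Σ 10^(L/10) = 3.771e+05 → L_total = 10·log₁₀(3.771e+05) = 55.76 dB(A).

55.8 dB(A)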